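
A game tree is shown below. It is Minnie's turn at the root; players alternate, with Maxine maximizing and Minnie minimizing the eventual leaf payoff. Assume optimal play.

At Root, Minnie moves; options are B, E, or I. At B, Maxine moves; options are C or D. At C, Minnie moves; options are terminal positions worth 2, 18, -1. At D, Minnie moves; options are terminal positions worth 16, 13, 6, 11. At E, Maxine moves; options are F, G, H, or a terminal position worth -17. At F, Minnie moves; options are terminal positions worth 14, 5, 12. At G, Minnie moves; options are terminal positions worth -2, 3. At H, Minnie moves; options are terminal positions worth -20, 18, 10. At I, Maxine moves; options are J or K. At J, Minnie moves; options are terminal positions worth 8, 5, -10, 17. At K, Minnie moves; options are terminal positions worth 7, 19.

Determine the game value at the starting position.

5

C (Minnie): min(2, 18, -1) = -1
D (Minnie): min(16, 13, 6, 11) = 6
B (Maxine): max(-1, 6) = 6
F (Minnie): min(14, 5, 12) = 5
G (Minnie): min(-2, 3) = -2
H (Minnie): min(-20, 18, 10) = -20
E (Maxine): max(5, -2, -20, -17) = 5
J (Minnie): min(8, 5, -10, 17) = -10
K (Minnie): min(7, 19) = 7
I (Maxine): max(-10, 7) = 7
Root (Minnie): min(6, 5, 7) = 5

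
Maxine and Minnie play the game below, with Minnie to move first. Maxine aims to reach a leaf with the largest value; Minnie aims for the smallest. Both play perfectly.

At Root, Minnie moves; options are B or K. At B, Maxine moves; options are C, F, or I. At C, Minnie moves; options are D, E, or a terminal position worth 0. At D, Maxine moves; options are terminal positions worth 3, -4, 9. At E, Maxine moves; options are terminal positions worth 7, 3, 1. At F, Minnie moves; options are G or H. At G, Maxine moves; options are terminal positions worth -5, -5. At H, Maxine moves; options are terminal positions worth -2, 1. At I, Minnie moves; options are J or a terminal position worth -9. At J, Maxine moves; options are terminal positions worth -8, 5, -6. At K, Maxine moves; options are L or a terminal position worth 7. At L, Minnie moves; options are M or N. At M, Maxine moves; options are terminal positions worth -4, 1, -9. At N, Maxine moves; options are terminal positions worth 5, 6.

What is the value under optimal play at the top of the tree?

D (Maxine): max(3, -4, 9) = 9
E (Maxine): max(7, 3, 1) = 7
C (Minnie): min(9, 7, 0) = 0
G (Maxine): max(-5, -5) = -5
H (Maxine): max(-2, 1) = 1
F (Minnie): min(-5, 1) = -5
J (Maxine): max(-8, 5, -6) = 5
I (Minnie): min(5, -9) = -9
B (Maxine): max(0, -5, -9) = 0
M (Maxine): max(-4, 1, -9) = 1
N (Maxine): max(5, 6) = 6
L (Minnie): min(1, 6) = 1
K (Maxine): max(1, 7) = 7
Root (Minnie): min(0, 7) = 0

0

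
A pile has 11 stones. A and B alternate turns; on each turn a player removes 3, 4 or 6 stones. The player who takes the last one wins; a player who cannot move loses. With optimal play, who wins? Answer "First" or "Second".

Second

Positions where the player to move wins (W) vs loses (L):
i:   0  1  2  3  4  5  6  7  8  9 10 11
     L  L  L  W  W  W  W  W  W  L  L  L
Position 11 is L, so the second player wins.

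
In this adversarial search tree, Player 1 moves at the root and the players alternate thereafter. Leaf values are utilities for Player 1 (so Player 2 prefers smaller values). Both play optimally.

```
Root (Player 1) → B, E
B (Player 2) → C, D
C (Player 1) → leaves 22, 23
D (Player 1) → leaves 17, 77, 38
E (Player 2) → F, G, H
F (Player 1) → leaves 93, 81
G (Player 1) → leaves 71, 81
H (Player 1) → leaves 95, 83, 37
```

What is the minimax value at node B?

C: max(22, 23) = 23
D: max(17, 77, 38) = 77
B: min(23, 77) = 23

23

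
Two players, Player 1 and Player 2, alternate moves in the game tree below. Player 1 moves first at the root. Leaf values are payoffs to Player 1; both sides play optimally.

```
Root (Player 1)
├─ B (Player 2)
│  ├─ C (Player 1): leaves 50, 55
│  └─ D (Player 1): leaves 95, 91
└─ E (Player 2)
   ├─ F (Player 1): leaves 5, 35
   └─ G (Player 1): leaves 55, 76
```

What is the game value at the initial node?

C (Player 1): max(50, 55) = 55
D (Player 1): max(95, 91) = 95
B (Player 2): min(55, 95) = 55
F (Player 1): max(5, 35) = 35
G (Player 1): max(55, 76) = 76
E (Player 2): min(35, 76) = 35
Root (Player 1): max(55, 35) = 55

55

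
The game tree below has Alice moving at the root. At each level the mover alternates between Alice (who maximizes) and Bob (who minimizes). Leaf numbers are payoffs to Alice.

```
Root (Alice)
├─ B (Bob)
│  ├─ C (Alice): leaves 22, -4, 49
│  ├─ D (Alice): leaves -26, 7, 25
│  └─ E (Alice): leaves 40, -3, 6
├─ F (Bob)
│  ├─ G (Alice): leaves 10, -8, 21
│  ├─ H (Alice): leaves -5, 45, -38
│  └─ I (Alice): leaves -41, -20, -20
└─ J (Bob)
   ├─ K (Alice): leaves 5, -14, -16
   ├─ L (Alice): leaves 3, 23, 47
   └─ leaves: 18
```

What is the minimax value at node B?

25

C: max(22, -4, 49) = 49
D: max(-26, 7, 25) = 25
E: max(40, -3, 6) = 40
B: min(49, 25, 40) = 25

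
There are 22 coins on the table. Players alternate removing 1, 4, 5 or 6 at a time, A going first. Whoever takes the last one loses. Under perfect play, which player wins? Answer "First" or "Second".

i:   0  1  2  3  4  5  6  7  8  9 10 11 12 13 14 15 16 17 18 19 20 21 22
     W  L  W  L  W  W  W  W  W  W  L  W  L  W  W  W  W  W  W  L  W  L  W
Position 22 is W, so the first player wins.

First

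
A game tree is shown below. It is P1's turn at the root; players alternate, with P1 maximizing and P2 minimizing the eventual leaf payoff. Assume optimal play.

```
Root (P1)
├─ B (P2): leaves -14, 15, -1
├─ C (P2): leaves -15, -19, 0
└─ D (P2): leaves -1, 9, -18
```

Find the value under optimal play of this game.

B (P2): min(-14, 15, -1) = -14
C (P2): min(-15, -19, 0) = -19
D (P2): min(-1, 9, -18) = -18
Root (P1): max(-14, -19, -18) = -14

-14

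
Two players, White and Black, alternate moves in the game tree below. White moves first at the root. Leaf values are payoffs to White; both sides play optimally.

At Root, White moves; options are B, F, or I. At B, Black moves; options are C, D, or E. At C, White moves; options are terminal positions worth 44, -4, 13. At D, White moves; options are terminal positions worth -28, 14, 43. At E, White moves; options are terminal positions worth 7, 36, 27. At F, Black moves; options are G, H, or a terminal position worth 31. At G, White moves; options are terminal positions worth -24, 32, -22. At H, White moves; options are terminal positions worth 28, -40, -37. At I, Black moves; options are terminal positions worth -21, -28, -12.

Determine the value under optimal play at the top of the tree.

C (White): max(44, -4, 13) = 44
D (White): max(-28, 14, 43) = 43
E (White): max(7, 36, 27) = 36
B (Black): min(44, 43, 36) = 36
G (White): max(-24, 32, -22) = 32
H (White): max(28, -40, -37) = 28
F (Black): min(32, 28, 31) = 28
I (Black): min(-21, -28, -12) = -28
Root (White): max(36, 28, -28) = 36

36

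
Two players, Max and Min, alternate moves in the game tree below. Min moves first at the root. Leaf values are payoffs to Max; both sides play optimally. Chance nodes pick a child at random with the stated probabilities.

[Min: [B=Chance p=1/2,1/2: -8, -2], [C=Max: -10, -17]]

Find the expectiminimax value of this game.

B (Chance): 1/2·-8 + 1/2·-2 = -5
C (Max): max(-10, -17) = -10
Root (Min): min(-5, -10) = -10

-10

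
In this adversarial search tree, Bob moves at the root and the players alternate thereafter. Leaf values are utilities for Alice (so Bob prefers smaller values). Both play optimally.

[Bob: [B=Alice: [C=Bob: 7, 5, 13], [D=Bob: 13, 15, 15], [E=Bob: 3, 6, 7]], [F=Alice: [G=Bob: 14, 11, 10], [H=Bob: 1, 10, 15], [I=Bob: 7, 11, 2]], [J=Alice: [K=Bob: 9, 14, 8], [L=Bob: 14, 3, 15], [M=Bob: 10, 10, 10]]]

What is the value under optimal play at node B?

C: min(7, 5, 13) = 5
D: min(13, 15, 15) = 13
E: min(3, 6, 7) = 3
B: max(5, 13, 3) = 13

13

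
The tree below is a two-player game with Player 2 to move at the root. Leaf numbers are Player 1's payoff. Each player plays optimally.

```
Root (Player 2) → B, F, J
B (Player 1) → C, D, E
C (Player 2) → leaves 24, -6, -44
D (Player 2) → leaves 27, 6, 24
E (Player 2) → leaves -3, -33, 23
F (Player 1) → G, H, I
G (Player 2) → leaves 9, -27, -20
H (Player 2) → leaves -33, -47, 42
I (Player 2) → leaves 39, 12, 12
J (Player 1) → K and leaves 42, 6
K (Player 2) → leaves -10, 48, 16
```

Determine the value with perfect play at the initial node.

C (Player 2): min(24, -6, -44) = -44
D (Player 2): min(27, 6, 24) = 6
E (Player 2): min(-3, -33, 23) = -33
B (Player 1): max(-44, 6, -33) = 6
G (Player 2): min(9, -27, -20) = -27
H (Player 2): min(-33, -47, 42) = -47
I (Player 2): min(39, 12, 12) = 12
F (Player 1): max(-27, -47, 12) = 12
K (Player 2): min(-10, 48, 16) = -10
J (Player 1): max(-10, 42, 6) = 42
Root (Player 2): min(6, 12, 42) = 6

6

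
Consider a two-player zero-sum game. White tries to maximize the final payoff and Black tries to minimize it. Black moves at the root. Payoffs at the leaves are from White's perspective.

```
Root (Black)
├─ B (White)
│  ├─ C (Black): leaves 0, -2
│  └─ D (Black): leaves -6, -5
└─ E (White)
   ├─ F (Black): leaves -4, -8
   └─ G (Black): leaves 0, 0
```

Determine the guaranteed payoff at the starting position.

C (Black): min(0, -2) = -2
D (Black): min(-6, -5) = -6
B (White): max(-2, -6) = -2
F (Black): min(-4, -8) = -8
G (Black): min(0, 0) = 0
E (White): max(-8, 0) = 0
Root (Black): min(-2, 0) = -2

-2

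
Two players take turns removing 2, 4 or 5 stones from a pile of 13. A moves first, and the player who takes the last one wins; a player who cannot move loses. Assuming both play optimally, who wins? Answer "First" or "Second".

Mark each pile size as W (mover wins) or L (mover loses):
i:   0  1  2  3  4  5  6  7  8  9 10 11 12 13
     L  L  W  W  W  W  W  L  L  W  W  W  W  W
Position 13 is W, so the first player wins.

First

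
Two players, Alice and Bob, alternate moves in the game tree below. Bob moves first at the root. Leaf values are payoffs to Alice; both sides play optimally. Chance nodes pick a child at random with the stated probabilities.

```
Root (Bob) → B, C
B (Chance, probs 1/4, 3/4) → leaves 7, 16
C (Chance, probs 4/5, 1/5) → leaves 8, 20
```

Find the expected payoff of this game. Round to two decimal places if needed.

10.4

B (Chance): 1/4·7 + 3/4·16 = 13.75
C (Chance): 4/5·8 + 1/5·20 = 10.4
Root (Bob): min(13.75, 10.4) = 10.4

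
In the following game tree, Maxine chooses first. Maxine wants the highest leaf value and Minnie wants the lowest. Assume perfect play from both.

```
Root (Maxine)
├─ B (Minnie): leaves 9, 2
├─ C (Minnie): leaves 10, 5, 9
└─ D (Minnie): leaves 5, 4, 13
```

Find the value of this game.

5

B (Minnie): min(9, 2) = 2
C (Minnie): min(10, 5, 9) = 5
D (Minnie): min(5, 4, 13) = 4
Root (Maxine): max(2, 5, 4) = 5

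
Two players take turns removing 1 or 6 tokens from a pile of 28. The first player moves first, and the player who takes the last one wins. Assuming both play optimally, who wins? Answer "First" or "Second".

Second

i:   0  1  2  3  4  5  6  7  8  9 10 11 12 13 14 15 16 17 18 19 20 21 22 23 24 25 26 27 28
     L  W  L  W  L  W  W  L  W  L  W  L  W  W  L  W  L  W  L  W  W  L  W  L  W  L  W  W  L
Position 28 is L, so the second player wins.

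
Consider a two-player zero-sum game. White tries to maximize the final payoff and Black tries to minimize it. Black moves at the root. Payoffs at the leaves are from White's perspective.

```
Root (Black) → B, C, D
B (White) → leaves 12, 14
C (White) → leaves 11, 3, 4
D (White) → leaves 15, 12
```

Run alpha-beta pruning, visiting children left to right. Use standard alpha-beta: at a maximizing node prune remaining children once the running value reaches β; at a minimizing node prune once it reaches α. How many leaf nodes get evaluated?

B [α=-∞,β=+∞]: v=14
C [α=-∞,β=14]: v=11
D [α=-∞,β=11]: v=15 after child 1 ≥ β → β-cutoff, skip 1
Root [α=-∞,β=+∞]: v=11
Leaves evaluated: 6 of 7.

6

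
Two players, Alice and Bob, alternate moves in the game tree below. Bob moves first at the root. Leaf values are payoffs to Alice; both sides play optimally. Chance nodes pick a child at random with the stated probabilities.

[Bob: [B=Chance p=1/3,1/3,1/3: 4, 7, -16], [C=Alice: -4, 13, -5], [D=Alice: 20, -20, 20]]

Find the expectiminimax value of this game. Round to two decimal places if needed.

-1.67

B (Chance): 1/3·4 + 1/3·7 + 1/3·-16 = -1.67
C (Alice): max(-4, 13, -5) = 13
D (Alice): max(20, -20, 20) = 20
Root (Bob): min(-1.67, 13, 20) = -1.67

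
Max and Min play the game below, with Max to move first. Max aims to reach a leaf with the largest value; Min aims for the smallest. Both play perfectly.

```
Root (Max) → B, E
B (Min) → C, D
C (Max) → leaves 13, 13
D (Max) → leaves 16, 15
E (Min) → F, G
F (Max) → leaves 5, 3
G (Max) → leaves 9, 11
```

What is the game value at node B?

C: max(13, 13) = 13
D: max(16, 15) = 16
B: min(13, 16) = 13

13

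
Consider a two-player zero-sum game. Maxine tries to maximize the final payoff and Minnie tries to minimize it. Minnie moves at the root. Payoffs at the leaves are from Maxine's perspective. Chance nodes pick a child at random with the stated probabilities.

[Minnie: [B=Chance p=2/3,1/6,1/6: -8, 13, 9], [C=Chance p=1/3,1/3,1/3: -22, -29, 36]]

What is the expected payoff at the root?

-5

B (Chance): 2/3·-8 + 1/6·13 + 1/6·9 = -1.67
C (Chance): 1/3·-22 + 1/3·-29 + 1/3·36 = -5
Root (Minnie): min(-1.67, -5) = -5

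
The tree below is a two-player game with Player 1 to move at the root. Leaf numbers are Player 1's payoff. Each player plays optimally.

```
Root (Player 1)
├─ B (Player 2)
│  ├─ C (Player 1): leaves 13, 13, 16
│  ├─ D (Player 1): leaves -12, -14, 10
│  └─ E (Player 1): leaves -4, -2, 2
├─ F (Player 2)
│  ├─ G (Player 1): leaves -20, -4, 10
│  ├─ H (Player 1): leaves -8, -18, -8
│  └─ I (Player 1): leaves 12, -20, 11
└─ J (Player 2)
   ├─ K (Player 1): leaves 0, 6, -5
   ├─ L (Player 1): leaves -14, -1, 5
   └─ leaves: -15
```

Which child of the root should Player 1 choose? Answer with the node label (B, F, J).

B

C (Player 1): max(13, 13, 16) = 16
D (Player 1): max(-12, -14, 10) = 10
E (Player 1): max(-4, -2, 2) = 2
B (Player 2): min(16, 10, 2) = 2
G (Player 1): max(-20, -4, 10) = 10
H (Player 1): max(-8, -18, -8) = -8
I (Player 1): max(12, -20, 11) = 12
F (Player 2): min(10, -8, 12) = -8
K (Player 1): max(0, 6, -5) = 6
L (Player 1): max(-14, -1, 5) = 5
J (Player 2): min(6, 5, -15) = -15
Root (Player 1): max(2, -8, -15) = 2
Player 1 picks the child with the highest value: B (value 2).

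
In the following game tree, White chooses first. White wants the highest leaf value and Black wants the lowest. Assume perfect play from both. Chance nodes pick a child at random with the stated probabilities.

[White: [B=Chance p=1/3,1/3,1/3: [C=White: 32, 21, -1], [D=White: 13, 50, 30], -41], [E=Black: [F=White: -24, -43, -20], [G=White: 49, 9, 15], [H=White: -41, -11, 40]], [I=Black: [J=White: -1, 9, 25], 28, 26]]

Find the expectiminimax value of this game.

C (White): max(32, 21, -1) = 32
D (White): max(13, 50, 30) = 50
B (Chance): 1/3·32 + 1/3·50 + 1/3·-41 = 13.67
F (White): max(-24, -43, -20) = -20
G (White): max(49, 9, 15) = 49
H (White): max(-41, -11, 40) = 40
E (Black): min(-20, 49, 40) = -20
J (White): max(-1, 9, 25) = 25
I (Black): min(25, 28, 26) = 25
Root (White): max(13.67, -20, 25) = 25

25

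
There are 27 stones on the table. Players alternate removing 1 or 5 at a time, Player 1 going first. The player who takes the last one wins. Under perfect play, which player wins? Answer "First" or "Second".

Compute winning (W) and losing (L) positions by backward induction:
i:   0  1  2  3  4  5  6  7  8  9 10 11 12 13 14 15 16 17 18 19 20 21 22 23 24 25 26 27
     L  W  L  W  L  W  L  W  L  W  L  W  L  W  L  W  L  W  L  W  L  W  L  W  L  W  L  W
Position 27 is W, so the first player wins.

First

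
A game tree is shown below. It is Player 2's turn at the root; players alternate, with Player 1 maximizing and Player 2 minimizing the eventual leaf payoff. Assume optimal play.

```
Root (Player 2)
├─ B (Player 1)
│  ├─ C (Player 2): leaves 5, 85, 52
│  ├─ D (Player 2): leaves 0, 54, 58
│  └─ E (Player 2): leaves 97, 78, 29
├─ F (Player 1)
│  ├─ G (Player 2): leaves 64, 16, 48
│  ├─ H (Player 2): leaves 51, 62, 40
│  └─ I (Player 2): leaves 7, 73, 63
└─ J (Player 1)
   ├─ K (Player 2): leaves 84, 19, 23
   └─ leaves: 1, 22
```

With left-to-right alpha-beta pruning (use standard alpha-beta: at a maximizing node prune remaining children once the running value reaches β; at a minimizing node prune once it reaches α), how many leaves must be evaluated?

C [α=-∞,β=+∞]: v=5
D [α=5,β=+∞]: v=0 after child 1 ≤ α → α-cutoff, skip 2
E [α=5,β=+∞]: v=29
B [α=-∞,β=+∞]: v=29
G [α=-∞,β=29]: v=16
H [α=16,β=29]: v=40
F [α=-∞,β=29]: v=40 after child 2 ≥ β → β-cutoff, skip 1
K [α=-∞,β=29]: v=19
J [α=-∞,β=29]: v=22
Root [α=-∞,β=+∞]: v=22
Leaves evaluated: 18 of 23.

18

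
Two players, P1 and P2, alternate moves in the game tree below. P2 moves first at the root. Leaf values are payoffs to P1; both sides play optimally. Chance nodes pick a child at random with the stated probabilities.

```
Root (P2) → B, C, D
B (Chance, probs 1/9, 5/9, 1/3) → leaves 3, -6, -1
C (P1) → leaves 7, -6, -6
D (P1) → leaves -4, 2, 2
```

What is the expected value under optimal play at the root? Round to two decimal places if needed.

B (Chance): 1/9·3 + 5/9·-6 + 1/3·-1 = -3.33
C (P1): max(7, -6, -6) = 7
D (P1): max(-4, 2, 2) = 2
Root (P2): min(-3.33, 7, 2) = -3.33

-3.33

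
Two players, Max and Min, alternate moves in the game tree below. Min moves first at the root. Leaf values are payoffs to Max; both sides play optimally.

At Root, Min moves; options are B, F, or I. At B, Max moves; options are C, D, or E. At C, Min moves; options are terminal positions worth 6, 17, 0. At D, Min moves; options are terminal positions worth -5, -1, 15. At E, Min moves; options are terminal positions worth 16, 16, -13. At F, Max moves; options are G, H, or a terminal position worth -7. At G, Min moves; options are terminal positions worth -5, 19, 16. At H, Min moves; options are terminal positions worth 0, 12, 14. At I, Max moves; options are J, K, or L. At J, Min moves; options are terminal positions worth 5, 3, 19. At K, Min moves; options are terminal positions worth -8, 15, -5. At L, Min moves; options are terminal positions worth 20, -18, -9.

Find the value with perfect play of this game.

0

C (Min): min(6, 17, 0) = 0
D (Min): min(-5, -1, 15) = -5
E (Min): min(16, 16, -13) = -13
B (Max): max(0, -5, -13) = 0
G (Min): min(-5, 19, 16) = -5
H (Min): min(0, 12, 14) = 0
F (Max): max(-5, 0, -7) = 0
J (Min): min(5, 3, 19) = 3
K (Min): min(-8, 15, -5) = -8
L (Min): min(20, -18, -9) = -18
I (Max): max(3, -8, -18) = 3
Root (Min): min(0, 0, 3) = 0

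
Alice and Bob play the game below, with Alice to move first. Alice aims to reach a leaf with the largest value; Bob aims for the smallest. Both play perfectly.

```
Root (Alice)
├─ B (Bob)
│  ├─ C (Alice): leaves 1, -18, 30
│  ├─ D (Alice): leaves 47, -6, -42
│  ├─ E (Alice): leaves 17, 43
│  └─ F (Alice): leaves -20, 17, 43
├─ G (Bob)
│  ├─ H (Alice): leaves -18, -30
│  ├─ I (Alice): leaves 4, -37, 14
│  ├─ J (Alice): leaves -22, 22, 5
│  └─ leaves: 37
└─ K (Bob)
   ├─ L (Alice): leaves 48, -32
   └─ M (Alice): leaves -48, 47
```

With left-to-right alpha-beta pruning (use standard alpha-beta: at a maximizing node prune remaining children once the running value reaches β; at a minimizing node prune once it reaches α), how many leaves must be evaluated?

C [α=-∞,β=+∞]: v=30
D [α=-∞,β=30]: v=47 after child 1 ≥ β → β-cutoff, skip 2
E [α=-∞,β=30]: v=43
F [α=-∞,β=30]: v=43
B [α=-∞,β=+∞]: v=30
H [α=30,β=+∞]: v=-18
G [α=30,β=+∞]: v=-18 after child 1 ≤ α → α-cutoff, skip 3
L [α=30,β=+∞]: v=48
M [α=30,β=48]: v=47
K [α=30,β=+∞]: v=47
Root [α=-∞,β=+∞]: v=47
Leaves evaluated: 15 of 24.

15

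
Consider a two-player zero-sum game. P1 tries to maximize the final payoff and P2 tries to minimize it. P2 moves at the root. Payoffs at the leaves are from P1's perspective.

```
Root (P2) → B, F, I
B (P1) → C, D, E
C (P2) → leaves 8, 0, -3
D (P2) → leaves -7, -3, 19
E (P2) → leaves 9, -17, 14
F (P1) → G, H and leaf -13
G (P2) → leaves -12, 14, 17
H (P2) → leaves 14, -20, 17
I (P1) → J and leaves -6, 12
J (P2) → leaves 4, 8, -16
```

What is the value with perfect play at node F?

-12

G: min(-12, 14, 17) = -12
H: min(14, -20, 17) = -20
F: max(-12, -20, -13) = -12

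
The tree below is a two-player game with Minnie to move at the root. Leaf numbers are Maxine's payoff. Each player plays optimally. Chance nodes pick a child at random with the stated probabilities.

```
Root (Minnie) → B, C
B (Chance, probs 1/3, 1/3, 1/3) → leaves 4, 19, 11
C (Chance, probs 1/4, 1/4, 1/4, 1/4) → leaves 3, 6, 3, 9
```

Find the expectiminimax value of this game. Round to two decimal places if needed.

B (Chance): 1/3·4 + 1/3·19 + 1/3·11 = 11.33
C (Chance): 1/4·3 + 1/4·6 + 1/4·3 + 1/4·9 = 5.25
Root (Minnie): min(11.33, 5.25) = 5.25

5.25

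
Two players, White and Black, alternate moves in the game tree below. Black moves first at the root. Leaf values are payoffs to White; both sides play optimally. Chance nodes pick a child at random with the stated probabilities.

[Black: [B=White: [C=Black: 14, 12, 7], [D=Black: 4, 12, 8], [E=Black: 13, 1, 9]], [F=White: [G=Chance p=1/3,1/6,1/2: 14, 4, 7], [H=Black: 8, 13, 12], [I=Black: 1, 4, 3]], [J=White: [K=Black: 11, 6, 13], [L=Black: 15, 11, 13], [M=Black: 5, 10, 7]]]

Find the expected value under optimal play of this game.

C (Black): min(14, 12, 7) = 7
D (Black): min(4, 12, 8) = 4
E (Black): min(13, 1, 9) = 1
B (White): max(7, 4, 1) = 7
G (Chance): 1/3·14 + 1/6·4 + 1/2·7 = 8.83
H (Black): min(8, 13, 12) = 8
I (Black): min(1, 4, 3) = 1
F (White): max(8.83, 8, 1) = 8.83
K (Black): min(11, 6, 13) = 6
L (Black): min(15, 11, 13) = 11
M (Black): min(5, 10, 7) = 5
J (White): max(6, 11, 5) = 11
Root (Black): min(7, 8.83, 11) = 7

7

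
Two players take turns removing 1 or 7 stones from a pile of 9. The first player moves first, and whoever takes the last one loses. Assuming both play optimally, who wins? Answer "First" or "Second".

i:   0  1  2  3  4  5  6  7  8  9
     W  L  W  L  W  L  W  L  W  L
Position 9 is L, so the second player wins.

Second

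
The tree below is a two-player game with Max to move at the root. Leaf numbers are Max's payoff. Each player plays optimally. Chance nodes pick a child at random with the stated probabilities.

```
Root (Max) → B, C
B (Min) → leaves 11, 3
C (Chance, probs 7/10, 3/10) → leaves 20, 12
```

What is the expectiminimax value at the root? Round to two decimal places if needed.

B (Min): min(11, 3) = 3
C (Chance): 7/10·20 + 3/10·12 = 17.6
Root (Max): max(3, 17.6) = 17.6

17.6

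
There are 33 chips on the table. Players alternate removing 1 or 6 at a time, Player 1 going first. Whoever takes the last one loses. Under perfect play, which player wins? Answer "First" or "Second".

Second

Positions where the player to move wins (W) vs loses (L):
i:   0  1  2  3  4  5  6  7  8  9 10 11 12 13 14 15 16 17 18 19 20 21 22 23 24 25 26 27 28 29 30 31 32 33
     W  L  W  L  W  L  W  W  L  W  L  W  L  W  W  L  W  L  W  L  W  W  L  W  L  W  L  W  W  L  W  L  W  L
Position 33 is L, so the second player wins.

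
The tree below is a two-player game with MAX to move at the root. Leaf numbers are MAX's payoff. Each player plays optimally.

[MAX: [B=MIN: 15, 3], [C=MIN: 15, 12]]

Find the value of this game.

B (MIN): min(15, 3) = 3
C (MIN): min(15, 12) = 12
Root (MAX): max(3, 12) = 12

12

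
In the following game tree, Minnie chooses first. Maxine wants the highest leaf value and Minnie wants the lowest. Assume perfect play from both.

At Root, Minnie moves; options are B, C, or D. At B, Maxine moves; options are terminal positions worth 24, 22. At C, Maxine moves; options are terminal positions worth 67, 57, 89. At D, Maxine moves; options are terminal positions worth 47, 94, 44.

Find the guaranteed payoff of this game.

24

B (Maxine): max(24, 22) = 24
C (Maxine): max(67, 57, 89) = 89
D (Maxine): max(47, 94, 44) = 94
Root (Minnie): min(24, 89, 94) = 24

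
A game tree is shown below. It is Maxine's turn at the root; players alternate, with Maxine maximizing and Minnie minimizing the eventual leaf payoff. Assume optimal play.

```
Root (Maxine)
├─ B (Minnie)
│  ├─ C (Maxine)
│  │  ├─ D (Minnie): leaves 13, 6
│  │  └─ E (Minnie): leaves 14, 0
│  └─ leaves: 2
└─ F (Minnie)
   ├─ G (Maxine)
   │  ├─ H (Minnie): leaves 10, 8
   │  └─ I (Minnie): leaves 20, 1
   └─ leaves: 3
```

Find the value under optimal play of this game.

3

D (Minnie): min(13, 6) = 6
E (Minnie): min(14, 0) = 0
C (Maxine): max(6, 0) = 6
B (Minnie): min(6, 2) = 2
H (Minnie): min(10, 8) = 8
I (Minnie): min(20, 1) = 1
G (Maxine): max(8, 1) = 8
F (Minnie): min(8, 3) = 3
Root (Maxine): max(2, 3) = 3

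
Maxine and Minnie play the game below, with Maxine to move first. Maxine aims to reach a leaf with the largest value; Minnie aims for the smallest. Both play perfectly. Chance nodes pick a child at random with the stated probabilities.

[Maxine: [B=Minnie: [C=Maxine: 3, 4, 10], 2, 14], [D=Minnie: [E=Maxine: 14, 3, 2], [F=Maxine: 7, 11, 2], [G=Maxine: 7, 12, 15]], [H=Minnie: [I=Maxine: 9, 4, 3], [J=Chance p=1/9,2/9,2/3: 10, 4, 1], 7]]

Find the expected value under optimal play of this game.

11

C (Maxine): max(3, 4, 10) = 10
B (Minnie): min(10, 2, 14) = 2
E (Maxine): max(14, 3, 2) = 14
F (Maxine): max(7, 11, 2) = 11
G (Maxine): max(7, 12, 15) = 15
D (Minnie): min(14, 11, 15) = 11
I (Maxine): max(9, 4, 3) = 9
J (Chance): 1/9·10 + 2/9·4 + 2/3·1 = 2.67
H (Minnie): min(9, 2.67, 7) = 2.67
Root (Maxine): max(2, 11, 2.67) = 11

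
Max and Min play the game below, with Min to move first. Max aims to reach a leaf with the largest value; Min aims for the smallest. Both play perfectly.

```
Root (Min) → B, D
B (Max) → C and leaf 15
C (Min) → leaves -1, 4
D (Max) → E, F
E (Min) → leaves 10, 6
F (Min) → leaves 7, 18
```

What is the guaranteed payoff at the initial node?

C (Min): min(-1, 4) = -1
B (Max): max(-1, 15) = 15
E (Min): min(10, 6) = 6
F (Min): min(7, 18) = 7
D (Max): max(6, 7) = 7
Root (Min): min(15, 7) = 7

7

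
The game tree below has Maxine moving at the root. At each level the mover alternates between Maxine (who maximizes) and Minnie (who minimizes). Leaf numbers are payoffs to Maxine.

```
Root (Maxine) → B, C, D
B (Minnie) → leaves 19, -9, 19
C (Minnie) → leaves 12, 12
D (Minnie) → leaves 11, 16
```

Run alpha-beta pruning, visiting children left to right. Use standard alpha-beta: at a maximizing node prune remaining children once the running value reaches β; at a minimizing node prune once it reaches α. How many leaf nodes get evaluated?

B [α=-∞,β=+∞]: v=-9
C [α=-9,β=+∞]: v=12
D [α=12,β=+∞]: v=11 after child 1 ≤ α → α-cutoff, skip 1
Root [α=-∞,β=+∞]: v=12
Leaves evaluated: 6 of 7.

6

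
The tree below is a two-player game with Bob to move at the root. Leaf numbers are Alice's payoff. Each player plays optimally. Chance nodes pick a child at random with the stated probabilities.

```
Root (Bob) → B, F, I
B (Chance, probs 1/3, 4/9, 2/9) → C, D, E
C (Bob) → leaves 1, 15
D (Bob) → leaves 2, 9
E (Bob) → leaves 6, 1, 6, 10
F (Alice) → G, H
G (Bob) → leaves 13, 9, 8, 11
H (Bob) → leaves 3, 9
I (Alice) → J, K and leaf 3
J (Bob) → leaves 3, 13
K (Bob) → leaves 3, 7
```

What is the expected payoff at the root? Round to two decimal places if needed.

1.44

C (Bob): min(1, 15) = 1
D (Bob): min(2, 9) = 2
E (Bob): min(6, 1, 6, 10) = 1
B (Chance): 1/3·1 + 4/9·2 + 2/9·1 = 1.44
G (Bob): min(13, 9, 8, 11) = 8
H (Bob): min(3, 9) = 3
F (Alice): max(8, 3) = 8
J (Bob): min(3, 13) = 3
K (Bob): min(3, 7) = 3
I (Alice): max(3, 3, 3) = 3
Root (Bob): min(1.44, 8, 3) = 1.44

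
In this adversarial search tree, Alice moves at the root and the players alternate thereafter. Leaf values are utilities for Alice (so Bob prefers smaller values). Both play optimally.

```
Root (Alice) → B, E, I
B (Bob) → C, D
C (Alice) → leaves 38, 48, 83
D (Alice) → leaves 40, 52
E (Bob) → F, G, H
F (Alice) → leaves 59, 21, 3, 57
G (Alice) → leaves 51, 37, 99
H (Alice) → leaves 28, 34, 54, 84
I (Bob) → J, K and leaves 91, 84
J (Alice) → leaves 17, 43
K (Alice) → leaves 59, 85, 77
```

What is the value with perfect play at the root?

59

C (Alice): max(38, 48, 83) = 83
D (Alice): max(40, 52) = 52
B (Bob): min(83, 52) = 52
F (Alice): max(59, 21, 3, 57) = 59
G (Alice): max(51, 37, 99) = 99
H (Alice): max(28, 34, 54, 84) = 84
E (Bob): min(59, 99, 84) = 59
J (Alice): max(17, 43) = 43
K (Alice): max(59, 85, 77) = 85
I (Bob): min(43, 85, 91, 84) = 43
Root (Alice): max(52, 59, 43) = 59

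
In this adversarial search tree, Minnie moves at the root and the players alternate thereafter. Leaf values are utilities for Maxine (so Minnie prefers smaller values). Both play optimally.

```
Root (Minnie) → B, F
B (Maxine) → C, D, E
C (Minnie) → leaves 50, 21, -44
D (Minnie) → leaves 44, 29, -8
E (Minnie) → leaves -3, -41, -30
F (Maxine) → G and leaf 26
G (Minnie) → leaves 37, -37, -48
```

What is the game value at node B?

C: min(50, 21, -44) = -44
D: min(44, 29, -8) = -8
E: min(-3, -41, -30) = -41
B: max(-44, -8, -41) = -8

-8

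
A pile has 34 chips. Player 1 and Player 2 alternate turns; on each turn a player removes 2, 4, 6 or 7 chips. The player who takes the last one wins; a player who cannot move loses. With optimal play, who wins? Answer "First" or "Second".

First

W/L table (W = player to move can force a win):
i:   0  1  2  3  4  5  6  7  8  9 10 11 12 13 14 15 16 17 18 19 20 21 22 23 24 25 26 27 28 29 30 31 32 33 34
     L  L  W  W  W  W  W  W  W  L  L  W  W  W  W  W  W  W  L  L  W  W  W  W  W  W  W  L  L  W  W  W  W  W  W
Position 34 is W, so the first player wins.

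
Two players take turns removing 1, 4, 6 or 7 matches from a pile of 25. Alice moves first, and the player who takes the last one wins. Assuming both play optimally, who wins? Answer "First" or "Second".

i:   0  1  2  3  4  5  6  7  8  9 10 11 12 13 14 15 16 17 18 19 20 21 22 23 24 25
     L  W  L  W  W  L  W  W  W  W  L  W  W  L  W  L  W  W  L  W  W  W  W  L  W  W
Position 25 is W, so the first player wins.

First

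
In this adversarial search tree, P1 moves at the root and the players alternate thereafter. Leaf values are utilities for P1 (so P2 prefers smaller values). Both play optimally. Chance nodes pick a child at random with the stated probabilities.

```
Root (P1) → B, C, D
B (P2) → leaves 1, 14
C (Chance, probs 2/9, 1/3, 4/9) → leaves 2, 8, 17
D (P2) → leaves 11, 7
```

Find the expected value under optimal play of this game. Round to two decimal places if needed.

10.67

B (P2): min(1, 14) = 1
C (Chance): 2/9·2 + 1/3·8 + 4/9·17 = 10.67
D (P2): min(11, 7) = 7
Root (P1): max(1, 10.67, 7) = 10.67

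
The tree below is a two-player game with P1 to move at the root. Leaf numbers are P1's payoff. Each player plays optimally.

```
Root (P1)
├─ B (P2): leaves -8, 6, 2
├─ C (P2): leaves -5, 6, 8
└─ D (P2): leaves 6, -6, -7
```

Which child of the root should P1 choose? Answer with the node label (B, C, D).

B (P2): min(-8, 6, 2) = -8
C (P2): min(-5, 6, 8) = -5
D (P2): min(6, -6, -7) = -7
Root (P1): max(-8, -5, -7) = -5
P1 picks the child with the highest value: C (value -5).

C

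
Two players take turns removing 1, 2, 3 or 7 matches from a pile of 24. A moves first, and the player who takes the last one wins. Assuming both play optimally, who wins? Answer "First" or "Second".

Positions where the player to move wins (W) vs loses (L):
i:   0  1  2  3  4  5  6  7  8  9 10 11 12 13 14 15 16 17 18 19 20 21 22 23 24
     L  W  W  W  L  W  W  W  L  W  W  W  L  W  W  W  L  W  W  W  L  W  W  W  L
Position 24 is L, so the second player wins.

Second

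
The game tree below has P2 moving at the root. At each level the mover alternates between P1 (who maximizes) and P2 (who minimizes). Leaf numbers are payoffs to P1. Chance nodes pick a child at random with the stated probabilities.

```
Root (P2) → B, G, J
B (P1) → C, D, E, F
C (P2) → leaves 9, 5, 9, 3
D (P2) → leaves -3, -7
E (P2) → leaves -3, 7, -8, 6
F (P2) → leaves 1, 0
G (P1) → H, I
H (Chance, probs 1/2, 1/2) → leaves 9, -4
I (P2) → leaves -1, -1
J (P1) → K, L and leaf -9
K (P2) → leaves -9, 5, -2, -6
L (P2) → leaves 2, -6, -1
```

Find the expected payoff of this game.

C (P2): min(9, 5, 9, 3) = 3
D (P2): min(-3, -7) = -7
E (P2): min(-3, 7, -8, 6) = -8
F (P2): min(1, 0) = 0
B (P1): max(3, -7, -8, 0) = 3
H (Chance): 1/2·9 + 1/2·-4 = 2.5
I (P2): min(-1, -1) = -1
G (P1): max(2.5, -1) = 2.5
K (P2): min(-9, 5, -2, -6) = -9
L (P2): min(2, -6, -1) = -6
J (P1): max(-9, -6, -9) = -6
Root (P2): min(3, 2.5, -6) = -6

-6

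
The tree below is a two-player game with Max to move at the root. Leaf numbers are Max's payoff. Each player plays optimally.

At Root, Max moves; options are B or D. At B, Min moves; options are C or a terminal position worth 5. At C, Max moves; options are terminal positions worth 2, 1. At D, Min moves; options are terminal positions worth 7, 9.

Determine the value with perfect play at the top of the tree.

7

C (Max): max(2, 1) = 2
B (Min): min(2, 5) = 2
D (Min): min(7, 9) = 7
Root (Max): max(2, 7) = 7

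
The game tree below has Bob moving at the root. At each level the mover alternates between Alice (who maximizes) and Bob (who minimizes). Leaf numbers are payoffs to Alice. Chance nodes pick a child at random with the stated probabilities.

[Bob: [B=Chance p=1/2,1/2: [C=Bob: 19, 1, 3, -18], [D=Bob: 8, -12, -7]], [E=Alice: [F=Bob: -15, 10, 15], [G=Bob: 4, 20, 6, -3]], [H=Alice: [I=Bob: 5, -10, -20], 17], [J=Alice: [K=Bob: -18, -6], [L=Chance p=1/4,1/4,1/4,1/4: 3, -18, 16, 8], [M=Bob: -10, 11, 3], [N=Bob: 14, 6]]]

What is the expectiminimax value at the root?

C (Bob): min(19, 1, 3, -18) = -18
D (Bob): min(8, -12, -7) = -12
B (Chance): 1/2·-18 + 1/2·-12 = -15
F (Bob): min(-15, 10, 15) = -15
G (Bob): min(4, 20, 6, -3) = -3
E (Alice): max(-15, -3) = -3
I (Bob): min(5, -10, -20) = -20
H (Alice): max(-20, 17) = 17
K (Bob): min(-18, -6) = -18
L (Chance): 1/4·3 + 1/4·-18 + 1/4·16 + 1/4·8 = 2.25
M (Bob): min(-10, 11, 3) = -10
N (Bob): min(14, 6) = 6
J (Alice): max(-18, 2.25, -10, 6) = 6
Root (Bob): min(-15, -3, 17, 6) = -15

-15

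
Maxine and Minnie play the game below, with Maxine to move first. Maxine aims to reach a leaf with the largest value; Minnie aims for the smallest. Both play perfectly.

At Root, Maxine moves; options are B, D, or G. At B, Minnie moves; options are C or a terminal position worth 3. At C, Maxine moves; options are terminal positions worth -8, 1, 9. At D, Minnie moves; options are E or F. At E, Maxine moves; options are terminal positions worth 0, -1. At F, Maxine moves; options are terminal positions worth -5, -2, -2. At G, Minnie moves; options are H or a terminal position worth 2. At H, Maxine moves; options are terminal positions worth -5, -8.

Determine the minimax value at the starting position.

C (Maxine): max(-8, 1, 9) = 9
B (Minnie): min(9, 3) = 3
E (Maxine): max(0, -1) = 0
F (Maxine): max(-5, -2, -2) = -2
D (Minnie): min(0, -2) = -2
H (Maxine): max(-5, -8) = -5
G (Minnie): min(-5, 2) = -5
Root (Maxine): max(3, -2, -5) = 3

3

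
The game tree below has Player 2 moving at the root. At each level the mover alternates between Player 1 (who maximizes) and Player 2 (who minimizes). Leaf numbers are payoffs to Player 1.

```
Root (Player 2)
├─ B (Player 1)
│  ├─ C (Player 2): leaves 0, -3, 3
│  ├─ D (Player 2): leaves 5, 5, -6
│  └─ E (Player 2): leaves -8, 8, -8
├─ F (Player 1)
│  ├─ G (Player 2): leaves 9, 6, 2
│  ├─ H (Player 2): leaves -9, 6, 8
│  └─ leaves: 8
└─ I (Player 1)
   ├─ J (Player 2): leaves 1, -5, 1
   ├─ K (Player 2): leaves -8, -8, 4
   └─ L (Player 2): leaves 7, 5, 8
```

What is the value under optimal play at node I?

J: min(1, -5, 1) = -5
K: min(-8, -8, 4) = -8
L: min(7, 5, 8) = 5
I: max(-5, -8, 5) = 5

5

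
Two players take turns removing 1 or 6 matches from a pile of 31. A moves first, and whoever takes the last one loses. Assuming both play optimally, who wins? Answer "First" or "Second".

Mark each pile size as W (mover wins) or L (mover loses):
i:   0  1  2  3  4  5  6  7  8  9 10 11 12 13 14 15 16 17 18 19 20 21 22 23 24 25 26 27 28 29 30 31
     W  L  W  L  W  L  W  W  L  W  L  W  L  W  W  L  W  L  W  L  W  W  L  W  L  W  L  W  W  L  W  L
Position 31 is L, so the second player wins.

Second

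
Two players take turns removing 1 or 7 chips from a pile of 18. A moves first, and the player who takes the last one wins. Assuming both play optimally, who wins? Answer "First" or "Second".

i:   0  1  2  3  4  5  6  7  8  9 10 11 12 13 14 15 16 17 18
     L  W  L  W  L  W  L  W  L  W  L  W  L  W  L  W  L  W  L
Position 18 is L, so the second player wins.

Second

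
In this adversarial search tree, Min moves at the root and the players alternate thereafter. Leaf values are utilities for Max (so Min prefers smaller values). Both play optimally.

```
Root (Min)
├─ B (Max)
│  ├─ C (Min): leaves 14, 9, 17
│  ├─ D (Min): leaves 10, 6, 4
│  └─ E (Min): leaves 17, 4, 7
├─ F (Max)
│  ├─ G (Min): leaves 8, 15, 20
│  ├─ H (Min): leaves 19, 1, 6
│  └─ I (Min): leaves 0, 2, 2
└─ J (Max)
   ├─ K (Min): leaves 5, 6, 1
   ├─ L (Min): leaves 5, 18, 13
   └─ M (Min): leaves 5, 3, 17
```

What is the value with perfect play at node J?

K: min(5, 6, 1) = 1
L: min(5, 18, 13) = 5
M: min(5, 3, 17) = 3
J: max(1, 5, 3) = 5

5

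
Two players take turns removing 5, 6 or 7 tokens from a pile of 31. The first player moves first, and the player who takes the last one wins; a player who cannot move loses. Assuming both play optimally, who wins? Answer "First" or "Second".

W/L table (W = player to move can force a win):
i:   0  1  2  3  4  5  6  7  8  9 10 11 12 13 14 15 16 17 18 19 20 21 22 23 24 25 26 27 28 29 30 31
     L  L  L  L  L  W  W  W  W  W  W  W  L  L  L  L  L  W  W  W  W  W  W  W  L  L  L  L  L  W  W  W
Position 31 is W, so the first player wins.

First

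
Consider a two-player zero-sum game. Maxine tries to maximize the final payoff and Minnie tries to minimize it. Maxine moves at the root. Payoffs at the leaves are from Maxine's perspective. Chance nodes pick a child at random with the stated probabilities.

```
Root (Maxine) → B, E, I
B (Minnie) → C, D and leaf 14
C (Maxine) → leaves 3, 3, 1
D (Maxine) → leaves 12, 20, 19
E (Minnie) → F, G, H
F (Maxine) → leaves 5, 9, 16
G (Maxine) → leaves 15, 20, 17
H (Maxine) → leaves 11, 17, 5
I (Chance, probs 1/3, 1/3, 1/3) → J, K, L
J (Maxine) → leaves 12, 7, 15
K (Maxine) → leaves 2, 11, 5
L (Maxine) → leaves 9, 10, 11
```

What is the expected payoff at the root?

16

C (Maxine): max(3, 3, 1) = 3
D (Maxine): max(12, 20, 19) = 20
B (Minnie): min(3, 20, 14) = 3
F (Maxine): max(5, 9, 16) = 16
G (Maxine): max(15, 20, 17) = 20
H (Maxine): max(11, 17, 5) = 17
E (Minnie): min(16, 20, 17) = 16
J (Maxine): max(12, 7, 15) = 15
K (Maxine): max(2, 11, 5) = 11
L (Maxine): max(9, 10, 11) = 11
I (Chance): 1/3·15 + 1/3·11 + 1/3·11 = 12.33
Root (Maxine): max(3, 16, 12.33) = 16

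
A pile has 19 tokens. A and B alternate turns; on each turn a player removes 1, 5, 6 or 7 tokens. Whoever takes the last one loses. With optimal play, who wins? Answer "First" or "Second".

First

W/L table (W = player to move can force a win):
i:   0  1  2  3  4  5  6  7  8  9 10 11 12 13 14 15 16 17 18 19
     W  L  W  L  W  L  W  W  W  W  W  W  W  L  W  L  W  L  W  W
Position 19 is W, so the first player wins.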